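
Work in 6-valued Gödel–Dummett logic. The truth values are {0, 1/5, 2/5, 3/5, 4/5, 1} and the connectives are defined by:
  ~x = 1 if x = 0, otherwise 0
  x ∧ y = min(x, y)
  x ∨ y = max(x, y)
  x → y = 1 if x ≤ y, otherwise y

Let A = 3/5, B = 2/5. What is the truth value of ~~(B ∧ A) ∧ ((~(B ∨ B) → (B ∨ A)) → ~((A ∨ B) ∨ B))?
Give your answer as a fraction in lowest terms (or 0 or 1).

0

B ∧ A = 2/5 ∧ 3/5 = 2/5
~(B ∧ A) = ~2/5 = 0
~~(B ∧ A) = ~0 = 1
B ∨ B = 2/5 ∨ 2/5 = 2/5
~(B ∨ B) = ~2/5 = 0
B ∨ A = 2/5 ∨ 3/5 = 3/5
~(B ∨ B) → (B ∨ A) = 0 → 3/5 = 1
A ∨ B = 3/5 ∨ 2/5 = 3/5
(A ∨ B) ∨ B = 3/5 ∨ 2/5 = 3/5
~((A ∨ B) ∨ B) = ~3/5 = 0
(~(B ∨ B) → (B ∨ A)) → ~((A ∨ B) ∨ B) = 1 → 0 = 0
~~(B ∧ A) ∧ ((~(B ∨ B) → (B ∨ A)) → ~((A ∨ B) ∨ B)) = 1 ∧ 0 = 0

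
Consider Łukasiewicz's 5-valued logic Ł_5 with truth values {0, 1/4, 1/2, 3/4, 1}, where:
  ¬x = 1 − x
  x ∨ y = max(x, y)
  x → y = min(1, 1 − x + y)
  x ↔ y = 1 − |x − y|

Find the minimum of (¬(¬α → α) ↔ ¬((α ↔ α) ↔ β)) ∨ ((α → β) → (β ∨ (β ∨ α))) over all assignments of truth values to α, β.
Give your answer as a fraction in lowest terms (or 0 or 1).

Take α = 0, β = 1/2:
¬α = ¬0 = 1
¬α → α = 1 → 0 = 0
¬(¬α → α) = ¬0 = 1
α ↔ α = 0 ↔ 0 = 1
(α ↔ α) ↔ β = 1 ↔ 1/2 = 1/2
¬((α ↔ α) ↔ β) = ¬1/2 = 1/2
¬(¬α → α) ↔ ¬((α ↔ α) ↔ β) = 1 ↔ 1/2 = 1/2
α → β = 0 → 1/2 = 1
β ∨ α = 1/2 ∨ 0 = 1/2
β ∨ (β ∨ α) = 1/2 ∨ 1/2 = 1/2
(α → β) → (β ∨ (β ∨ α)) = 1 → 1/2 = 1/2
(¬(¬α → α) ↔ ¬((α ↔ α) ↔ β)) ∨ ((α → β) → (β ∨ (β ∨ α))) = 1/2 ∨ 1/2 = 1/2
No assignment yields a value below 1/2, so this is the minimum.

1/2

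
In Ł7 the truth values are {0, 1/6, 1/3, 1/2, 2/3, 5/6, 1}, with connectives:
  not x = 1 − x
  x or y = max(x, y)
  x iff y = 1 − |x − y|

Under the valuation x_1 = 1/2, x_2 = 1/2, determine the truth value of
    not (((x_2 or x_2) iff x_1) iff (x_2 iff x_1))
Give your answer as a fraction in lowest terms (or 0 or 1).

x_2 or x_2 = 1/2 or 1/2 = 1/2
(x_2 or x_2) iff x_1 = 1/2 iff 1/2 = 1
x_2 iff x_1 = 1/2 iff 1/2 = 1
((x_2 or x_2) iff x_1) iff (x_2 iff x_1) = 1 iff 1 = 1
not (((x_2 or x_2) iff x_1) iff (x_2 iff x_1)) = not 1 = 0

0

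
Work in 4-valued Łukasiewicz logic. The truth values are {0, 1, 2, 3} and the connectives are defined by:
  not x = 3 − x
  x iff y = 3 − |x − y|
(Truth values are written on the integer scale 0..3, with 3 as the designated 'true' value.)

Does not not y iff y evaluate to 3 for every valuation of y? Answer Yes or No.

y = 0 ↦ 3
y = 1 ↦ 3
y = 2 ↦ 3
y = 3 ↦ 3
Every assignment gives a value ≥ 3.

Yes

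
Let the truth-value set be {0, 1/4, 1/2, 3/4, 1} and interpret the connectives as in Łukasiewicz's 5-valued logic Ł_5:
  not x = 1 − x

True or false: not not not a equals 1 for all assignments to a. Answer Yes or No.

No

Counterexample: take a = 1/4.
not a = not 1/4 = 3/4
not not a = not 3/4 = 1/4
not not not a = not 1/4 = 3/4
This gives 3/4 ≠ 1.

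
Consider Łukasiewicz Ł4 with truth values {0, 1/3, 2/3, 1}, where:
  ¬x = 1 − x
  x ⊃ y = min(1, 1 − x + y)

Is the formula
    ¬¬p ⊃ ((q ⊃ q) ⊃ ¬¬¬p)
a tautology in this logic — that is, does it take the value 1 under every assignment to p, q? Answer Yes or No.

Counterexample: take p = 2/3, q = 0.
¬p = ¬2/3 = 1/3
¬¬p = ¬1/3 = 2/3
q ⊃ q = 0 ⊃ 0 = 1
¬p = ¬2/3 = 1/3
¬¬p = ¬1/3 = 2/3
¬¬¬p = ¬2/3 = 1/3
(q ⊃ q) ⊃ ¬¬¬p = 1 ⊃ 1/3 = 1/3
¬¬p ⊃ ((q ⊃ q) ⊃ ¬¬¬p) = 2/3 ⊃ 1/3 = 2/3
This gives 2/3 ≠ 1.

No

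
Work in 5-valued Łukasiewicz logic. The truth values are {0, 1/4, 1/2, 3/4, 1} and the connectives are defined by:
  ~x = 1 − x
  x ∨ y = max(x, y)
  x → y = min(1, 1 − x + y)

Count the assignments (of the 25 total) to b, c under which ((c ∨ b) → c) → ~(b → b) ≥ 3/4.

3

value 1: 1 assignment (counts)
value 3/4: 2 assignments (counts)
value 1/2: 3 assignments
value 1/4: 4 assignments
value 0: 15 assignments
So 3 of the 25 assignments meet the threshold.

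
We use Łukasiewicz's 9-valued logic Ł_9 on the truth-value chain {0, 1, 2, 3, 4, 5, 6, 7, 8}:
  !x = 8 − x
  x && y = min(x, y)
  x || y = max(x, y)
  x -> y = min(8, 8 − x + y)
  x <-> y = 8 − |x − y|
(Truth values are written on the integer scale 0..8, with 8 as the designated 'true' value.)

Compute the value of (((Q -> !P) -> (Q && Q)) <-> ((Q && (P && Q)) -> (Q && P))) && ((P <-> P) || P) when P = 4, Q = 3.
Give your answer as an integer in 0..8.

3

!P = !4 = 4
Q -> !P = 3 -> 4 = 8
Q && Q = 3 && 3 = 3
(Q -> !P) -> (Q && Q) = 8 -> 3 = 3
P && Q = 4 && 3 = 3
Q && (P && Q) = 3 && 3 = 3
Q && P = 3 && 4 = 3
(Q && (P && Q)) -> (Q && P) = 3 -> 3 = 8
((Q -> !P) -> (Q && Q)) <-> ((Q && (P && Q)) -> (Q && P)) = 3 <-> 8 = 3
P <-> P = 4 <-> 4 = 8
(P <-> P) || P = 8 || 4 = 8
(((Q -> !P) -> (Q && Q)) <-> ((Q && (P && Q)) -> (Q && P))) && ((P <-> P) || P) = 3 && 8 = 3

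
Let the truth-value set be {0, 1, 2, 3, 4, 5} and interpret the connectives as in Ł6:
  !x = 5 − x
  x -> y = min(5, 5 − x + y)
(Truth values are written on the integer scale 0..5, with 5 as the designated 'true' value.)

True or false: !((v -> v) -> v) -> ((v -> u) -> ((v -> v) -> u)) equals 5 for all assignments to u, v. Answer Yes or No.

Counterexample: take u = 0, v = 0.
v -> v = 0 -> 0 = 5
(v -> v) -> v = 5 -> 0 = 0
!((v -> v) -> v) = !0 = 5
v -> u = 0 -> 0 = 5
(v -> v) -> u = 5 -> 0 = 0
(v -> u) -> ((v -> v) -> u) = 5 -> 0 = 0
!((v -> v) -> v) -> ((v -> u) -> ((v -> v) -> u)) = 5 -> 0 = 0
This gives 0 ≠ 5.

No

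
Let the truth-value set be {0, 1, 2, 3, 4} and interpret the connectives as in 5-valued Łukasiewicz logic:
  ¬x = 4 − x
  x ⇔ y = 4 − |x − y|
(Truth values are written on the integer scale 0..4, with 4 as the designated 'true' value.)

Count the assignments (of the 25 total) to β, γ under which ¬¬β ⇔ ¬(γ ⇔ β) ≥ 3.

14

value 4: 7 assignments (counts)
value 3: 7 assignments (counts)
value 2: 6 assignments
value 1: 3 assignments
value 0: 2 assignments
So 14 of the 25 assignments meet the threshold.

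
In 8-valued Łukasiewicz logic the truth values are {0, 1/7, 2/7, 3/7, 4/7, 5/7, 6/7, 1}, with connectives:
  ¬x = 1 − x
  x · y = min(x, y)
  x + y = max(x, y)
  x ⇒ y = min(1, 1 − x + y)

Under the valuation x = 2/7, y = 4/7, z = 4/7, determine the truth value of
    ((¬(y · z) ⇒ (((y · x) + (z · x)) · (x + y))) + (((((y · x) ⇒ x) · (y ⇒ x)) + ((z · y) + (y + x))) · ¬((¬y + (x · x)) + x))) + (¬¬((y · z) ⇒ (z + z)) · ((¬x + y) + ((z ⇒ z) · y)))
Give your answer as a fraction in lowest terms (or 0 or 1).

6/7

y · z = 4/7 · 4/7 = 4/7
¬(y · z) = ¬4/7 = 3/7
y · x = 4/7 · 2/7 = 2/7
z · x = 4/7 · 2/7 = 2/7
(y · x) + (z · x) = 2/7 + 2/7 = 2/7
x + y = 2/7 + 4/7 = 4/7
((y · x) + (z · x)) · (x + y) = 2/7 · 4/7 = 2/7
¬(y · z) ⇒ (((y · x) + (z · x)) · (x + y)) = 3/7 ⇒ 2/7 = 6/7
y · x = 4/7 · 2/7 = 2/7
(y · x) ⇒ x = 2/7 ⇒ 2/7 = 1
y ⇒ x = 4/7 ⇒ 2/7 = 5/7
((y · x) ⇒ x) · (y ⇒ x) = 1 · 5/7 = 5/7
z · y = 4/7 · 4/7 = 4/7
y + x = 4/7 + 2/7 = 4/7
(z · y) + (y + x) = 4/7 + 4/7 = 4/7
(((y · x) ⇒ x) · (y ⇒ x)) + ((z · y) + (y + x)) = 5/7 + 4/7 = 5/7
¬y = ¬4/7 = 3/7
x · x = 2/7 · 2/7 = 2/7
¬y + (x · x) = 3/7 + 2/7 = 3/7
(¬y + (x · x)) + x = 3/7 + 2/7 = 3/7
¬((¬y + (x · x)) + x) = ¬3/7 = 4/7
((((y · x) ⇒ x) · (y ⇒ x)) + ((z · y) + (y + x))) · ¬((¬y + (x · x)) + x) = 5/7 · 4/7 = 4/7
(¬(y · z) ⇒ (((y · x) + (z · x)) · (x + y))) + (((((y · x) ⇒ x) · (y ⇒ x)) + ((z · y) + (y + x))) · ¬((¬y + (x · x)) + x)) = 6/7 + 4/7 = 6/7
y · z = 4/7 · 4/7 = 4/7
z + z = 4/7 + 4/7 = 4/7
(y · z) ⇒ (z + z) = 4/7 ⇒ 4/7 = 1
¬((y · z) ⇒ (z + z)) = ¬1 = 0
¬¬((y · z) ⇒ (z + z)) = ¬0 = 1
¬x = ¬2/7 = 5/7
¬x + y = 5/7 + 4/7 = 5/7
z ⇒ z = 4/7 ⇒ 4/7 = 1
(z ⇒ z) · y = 1 · 4/7 = 4/7
(¬x + y) + ((z ⇒ z) · y) = 5/7 + 4/7 = 5/7
¬¬((y · z) ⇒ (z + z)) · ((¬x + y) + ((z ⇒ z) · y)) = 1 · 5/7 = 5/7
((¬(y · z) ⇒ (((y · x) + (z · x)) · (x + y))) + (((((y · x) ⇒ x) · (y ⇒ x)) + ((z · y) + (y + x))) · ¬((¬y + (x · x)) + x))) + (¬¬((y · z) ⇒ (z + z)) · ((¬x + y) + ((z ⇒ z) · y))) = 6/7 + 5/7 = 6/7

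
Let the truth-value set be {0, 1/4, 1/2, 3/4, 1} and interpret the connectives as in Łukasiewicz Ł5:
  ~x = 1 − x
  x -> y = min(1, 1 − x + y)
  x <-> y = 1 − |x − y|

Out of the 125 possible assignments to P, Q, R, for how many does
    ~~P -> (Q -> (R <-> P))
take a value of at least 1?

value 1: 112 assignments (counts)
value 3/4: 6 assignments
value 1/2: 4 assignments
value 1/4: 2 assignments
value 0: 1 assignment
So 112 of the 125 assignments meet the threshold.

112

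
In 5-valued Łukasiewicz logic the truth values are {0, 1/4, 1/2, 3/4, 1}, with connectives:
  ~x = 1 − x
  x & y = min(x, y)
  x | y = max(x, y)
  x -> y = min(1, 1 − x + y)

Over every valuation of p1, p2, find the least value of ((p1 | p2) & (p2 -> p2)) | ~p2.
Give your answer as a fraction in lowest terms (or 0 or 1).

1/2

Take p1 = 0, p2 = 1/2:
p1 | p2 = 0 | 1/2 = 1/2
p2 -> p2 = 1/2 -> 1/2 = 1
(p1 | p2) & (p2 -> p2) = 1/2 & 1 = 1/2
~p2 = ~1/2 = 1/2
((p1 | p2) & (p2 -> p2)) | ~p2 = 1/2 | 1/2 = 1/2
No assignment yields a value below 1/2, so this is the minimum.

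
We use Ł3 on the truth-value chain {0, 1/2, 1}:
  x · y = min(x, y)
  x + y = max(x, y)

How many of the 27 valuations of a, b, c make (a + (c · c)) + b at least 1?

19

value 1: 19 assignments (counts)
value 1/2: 7 assignments
value 0: 1 assignment
So 19 of the 27 assignments meet the threshold.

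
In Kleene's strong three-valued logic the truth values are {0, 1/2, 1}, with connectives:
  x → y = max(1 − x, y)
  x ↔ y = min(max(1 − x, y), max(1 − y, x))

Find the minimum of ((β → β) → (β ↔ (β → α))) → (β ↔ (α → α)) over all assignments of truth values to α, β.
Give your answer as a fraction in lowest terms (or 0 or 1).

1/2

Take α = 0, β = 1/2:
β → β = 1/2 → 1/2 = 1/2
β → α = 1/2 → 0 = 1/2
β ↔ (β → α) = 1/2 ↔ 1/2 = 1/2
(β → β) → (β ↔ (β → α)) = 1/2 → 1/2 = 1/2
α → α = 0 → 0 = 1
β ↔ (α → α) = 1/2 ↔ 1 = 1/2
((β → β) → (β ↔ (β → α))) → (β ↔ (α → α)) = 1/2 → 1/2 = 1/2
No assignment yields a value below 1/2, so this is the minimum.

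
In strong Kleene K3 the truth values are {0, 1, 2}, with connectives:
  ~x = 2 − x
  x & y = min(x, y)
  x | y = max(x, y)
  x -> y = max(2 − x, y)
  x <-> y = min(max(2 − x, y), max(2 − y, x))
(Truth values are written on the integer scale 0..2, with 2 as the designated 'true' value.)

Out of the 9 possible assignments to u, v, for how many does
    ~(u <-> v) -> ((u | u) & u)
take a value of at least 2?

u = 0, v = 0 ↦ 2  ≥
u = 0, v = 1 ↦ 1  <
u = 0, v = 2 ↦ 0  <
u = 1, v = 0 ↦ 1  <
u = 1, v = 1 ↦ 1  <
u = 1, v = 2 ↦ 1  <
u = 2, v = 0 ↦ 2  ≥
u = 2, v = 1 ↦ 2  ≥
u = 2, v = 2 ↦ 2  ≥
So 4 of the 9 assignments meet the threshold.

4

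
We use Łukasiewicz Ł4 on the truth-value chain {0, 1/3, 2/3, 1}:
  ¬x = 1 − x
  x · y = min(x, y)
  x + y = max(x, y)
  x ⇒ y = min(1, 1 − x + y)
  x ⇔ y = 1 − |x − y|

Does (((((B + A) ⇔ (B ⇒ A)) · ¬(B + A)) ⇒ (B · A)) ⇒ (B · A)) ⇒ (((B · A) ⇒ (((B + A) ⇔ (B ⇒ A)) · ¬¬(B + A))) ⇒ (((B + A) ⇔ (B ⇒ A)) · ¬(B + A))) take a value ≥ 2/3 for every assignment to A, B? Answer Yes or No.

Counterexample: take A = 2/3, B = 1.
B + A = 1 + 2/3 = 1
B ⇒ A = 1 ⇒ 2/3 = 2/3
(B + A) ⇔ (B ⇒ A) = 1 ⇔ 2/3 = 2/3
B + A = 1 + 2/3 = 1
¬(B + A) = ¬1 = 0
((B + A) ⇔ (B ⇒ A)) · ¬(B + A) = 2/3 · 0 = 0
B · A = 1 · 2/3 = 2/3
(((B + A) ⇔ (B ⇒ A)) · ¬(B + A)) ⇒ (B · A) = 0 ⇒ 2/3 = 1
B · A = 1 · 2/3 = 2/3
((((B + A) ⇔ (B ⇒ A)) · ¬(B + A)) ⇒ (B · A)) ⇒ (B · A) = 1 ⇒ 2/3 = 2/3
B · A = 1 · 2/3 = 2/3
B + A = 1 + 2/3 = 1
B ⇒ A = 1 ⇒ 2/3 = 2/3
(B + A) ⇔ (B ⇒ A) = 1 ⇔ 2/3 = 2/3
B + A = 1 + 2/3 = 1
¬(B + A) = ¬1 = 0
¬¬(B + A) = ¬0 = 1
((B + A) ⇔ (B ⇒ A)) · ¬¬(B + A) = 2/3 · 1 = 2/3
(B · A) ⇒ (((B + A) ⇔ (B ⇒ A)) · ¬¬(B + A)) = 2/3 ⇒ 2/3 = 1
B + A = 1 + 2/3 = 1
B ⇒ A = 1 ⇒ 2/3 = 2/3
(B + A) ⇔ (B ⇒ A) = 1 ⇔ 2/3 = 2/3
B + A = 1 + 2/3 = 1
¬(B + A) = ¬1 = 0
((B + A) ⇔ (B ⇒ A)) · ¬(B + A) = 2/3 · 0 = 0
((B · A) ⇒ (((B + A) ⇔ (B ⇒ A)) · ¬¬(B + A))) ⇒ (((B + A) ⇔ (B ⇒ A)) · ¬(B + A)) = 1 ⇒ 0 = 0
(((((B + A) ⇔ (B ⇒ A)) · ¬(B + A)) ⇒ (B · A)) ⇒ (B · A)) ⇒ (((B · A) ⇒ (((B + A) ⇔ (B ⇒ A)) · ¬¬(B + A))) ⇒ (((B + A) ⇔ (B ⇒ A)) · ¬(B + A))) = 2/3 ⇒ 0 = 1/3
This gives 1/3, which is below 2/3.

No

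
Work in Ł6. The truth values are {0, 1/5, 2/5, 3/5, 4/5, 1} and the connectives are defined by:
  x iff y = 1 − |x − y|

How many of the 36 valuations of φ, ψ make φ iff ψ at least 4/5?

value 1: 6 assignments (counts)
value 4/5: 10 assignments (counts)
value 3/5: 8 assignments
value 2/5: 6 assignments
value 1/5: 4 assignments
value 0: 2 assignments
So 16 of the 36 assignments meet the threshold.

16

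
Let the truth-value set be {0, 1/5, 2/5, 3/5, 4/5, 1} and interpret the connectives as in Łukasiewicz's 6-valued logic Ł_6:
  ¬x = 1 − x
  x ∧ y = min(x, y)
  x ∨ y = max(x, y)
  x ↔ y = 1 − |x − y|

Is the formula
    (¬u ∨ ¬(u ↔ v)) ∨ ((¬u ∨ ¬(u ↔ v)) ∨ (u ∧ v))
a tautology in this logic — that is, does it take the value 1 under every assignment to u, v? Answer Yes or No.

Counterexample: take u = 1/5, v = 0.
¬u = ¬1/5 = 4/5
u ↔ v = 1/5 ↔ 0 = 4/5
¬(u ↔ v) = ¬4/5 = 1/5
¬u ∨ ¬(u ↔ v) = 4/5 ∨ 1/5 = 4/5
u ∧ v = 1/5 ∧ 0 = 0
(¬u ∨ ¬(u ↔ v)) ∨ (u ∧ v) = 4/5 ∨ 0 = 4/5
(¬u ∨ ¬(u ↔ v)) ∨ ((¬u ∨ ¬(u ↔ v)) ∨ (u ∧ v)) = 4/5 ∨ 4/5 = 4/5
This gives 4/5 ≠ 1.

No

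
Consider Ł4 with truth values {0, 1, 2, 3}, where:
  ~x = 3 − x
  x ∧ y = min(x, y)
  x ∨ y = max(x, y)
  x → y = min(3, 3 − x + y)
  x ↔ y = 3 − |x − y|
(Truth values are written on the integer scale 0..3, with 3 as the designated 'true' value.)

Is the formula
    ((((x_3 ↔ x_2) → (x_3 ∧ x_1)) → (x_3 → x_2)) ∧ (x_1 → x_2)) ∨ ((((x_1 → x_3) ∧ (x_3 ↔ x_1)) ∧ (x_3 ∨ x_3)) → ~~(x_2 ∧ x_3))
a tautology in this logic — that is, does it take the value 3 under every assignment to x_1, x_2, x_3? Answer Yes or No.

No

Counterexample: take x_1 = 0, x_2 = 0, x_3 = 2.
x_3 ↔ x_2 = 2 ↔ 0 = 1
x_3 ∧ x_1 = 2 ∧ 0 = 0
(x_3 ↔ x_2) → (x_3 ∧ x_1) = 1 → 0 = 2
x_3 → x_2 = 2 → 0 = 1
((x_3 ↔ x_2) → (x_3 ∧ x_1)) → (x_3 → x_2) = 2 → 1 = 2
x_1 → x_2 = 0 → 0 = 3
(((x_3 ↔ x_2) → (x_3 ∧ x_1)) → (x_3 → x_2)) ∧ (x_1 → x_2) = 2 ∧ 3 = 2
x_1 → x_3 = 0 → 2 = 3
x_3 ↔ x_1 = 2 ↔ 0 = 1
(x_1 → x_3) ∧ (x_3 ↔ x_1) = 3 ∧ 1 = 1
x_3 ∨ x_3 = 2 ∨ 2 = 2
((x_1 → x_3) ∧ (x_3 ↔ x_1)) ∧ (x_3 ∨ x_3) = 1 ∧ 2 = 1
x_2 ∧ x_3 = 0 ∧ 2 = 0
~(x_2 ∧ x_3) = ~0 = 3
~~(x_2 ∧ x_3) = ~3 = 0
(((x_1 → x_3) ∧ (x_3 ↔ x_1)) ∧ (x_3 ∨ x_3)) → ~~(x_2 ∧ x_3) = 1 → 0 = 2
((((x_3 ↔ x_2) → (x_3 ∧ x_1)) → (x_3 → x_2)) ∧ (x_1 → x_2)) ∨ ((((x_1 → x_3) ∧ (x_3 ↔ x_1)) ∧ (x_3 ∨ x_3)) → ~~(x_2 ∧ x_3)) = 2 ∨ 2 = 2
This gives 2 ≠ 3.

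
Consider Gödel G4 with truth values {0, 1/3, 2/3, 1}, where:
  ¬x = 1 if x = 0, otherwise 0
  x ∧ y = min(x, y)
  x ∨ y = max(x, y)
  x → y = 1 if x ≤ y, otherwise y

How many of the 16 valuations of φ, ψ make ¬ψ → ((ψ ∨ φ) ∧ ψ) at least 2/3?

φ = 0, ψ = 0 ↦ 0  <
φ = 0, ψ = 1/3 ↦ 1  ≥
φ = 0, ψ = 2/3 ↦ 1  ≥
φ = 0, ψ = 1 ↦ 1  ≥
φ = 1/3, ψ = 0 ↦ 0  <
φ = 1/3, ψ = 1/3 ↦ 1  ≥
φ = 1/3, ψ = 2/3 ↦ 1  ≥
φ = 1/3, ψ = 1 ↦ 1  ≥
φ = 2/3, ψ = 0 ↦ 0  <
φ = 2/3, ψ = 1/3 ↦ 1  ≥
φ = 2/3, ψ = 2/3 ↦ 1  ≥
φ = 2/3, ψ = 1 ↦ 1  ≥
φ = 1, ψ = 0 ↦ 0  <
φ = 1, ψ = 1/3 ↦ 1  ≥
φ = 1, ψ = 2/3 ↦ 1  ≥
φ = 1, ψ = 1 ↦ 1  ≥
So 12 of the 16 assignments meet the threshold.

12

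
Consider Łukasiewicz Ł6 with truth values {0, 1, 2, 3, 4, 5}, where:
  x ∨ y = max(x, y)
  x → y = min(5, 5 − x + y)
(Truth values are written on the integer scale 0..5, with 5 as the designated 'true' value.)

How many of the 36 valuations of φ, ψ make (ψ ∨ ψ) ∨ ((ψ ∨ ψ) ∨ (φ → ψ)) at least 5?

21

value 5: 21 assignments (counts)
value 4: 5 assignments
value 3: 4 assignments
value 2: 3 assignments
value 1: 2 assignments
value 0: 1 assignment
So 21 of the 36 assignments meet the threshold.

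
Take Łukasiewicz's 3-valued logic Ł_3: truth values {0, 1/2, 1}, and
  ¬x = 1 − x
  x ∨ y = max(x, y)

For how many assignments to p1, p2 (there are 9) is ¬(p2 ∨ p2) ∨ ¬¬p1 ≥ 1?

5

p1 = 0, p2 = 0 ↦ 1  ≥
p1 = 0, p2 = 1/2 ↦ 1/2  <
p1 = 0, p2 = 1 ↦ 0  <
p1 = 1/2, p2 = 0 ↦ 1  ≥
p1 = 1/2, p2 = 1/2 ↦ 1/2  <
p1 = 1/2, p2 = 1 ↦ 1/2  <
p1 = 1, p2 = 0 ↦ 1  ≥
p1 = 1, p2 = 1/2 ↦ 1  ≥
p1 = 1, p2 = 1 ↦ 1  ≥
So 5 of the 9 assignments meet the threshold.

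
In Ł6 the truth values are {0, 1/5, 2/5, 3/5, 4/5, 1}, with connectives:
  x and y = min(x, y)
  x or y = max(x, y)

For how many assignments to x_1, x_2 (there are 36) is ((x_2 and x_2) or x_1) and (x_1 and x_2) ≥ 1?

1

value 1: 1 assignment (counts)
value 4/5: 3 assignments
value 3/5: 5 assignments
value 2/5: 7 assignments
value 1/5: 9 assignments
value 0: 11 assignments
So 1 of the 36 assignments meets the threshold.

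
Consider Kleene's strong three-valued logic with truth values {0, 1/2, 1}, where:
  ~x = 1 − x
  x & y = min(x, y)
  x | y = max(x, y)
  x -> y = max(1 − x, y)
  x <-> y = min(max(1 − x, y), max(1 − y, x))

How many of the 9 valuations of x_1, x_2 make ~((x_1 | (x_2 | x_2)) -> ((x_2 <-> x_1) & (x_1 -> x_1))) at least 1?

x_1 = 0, x_2 = 0 ↦ 0  <
x_1 = 0, x_2 = 1/2 ↦ 1/2  <
x_1 = 0, x_2 = 1 ↦ 1  ≥
x_1 = 1/2, x_2 = 0 ↦ 1/2  <
x_1 = 1/2, x_2 = 1/2 ↦ 1/2  <
x_1 = 1/2, x_2 = 1 ↦ 1/2  <
x_1 = 1, x_2 = 0 ↦ 1  ≥
x_1 = 1, x_2 = 1/2 ↦ 1/2  <
x_1 = 1, x_2 = 1 ↦ 0  <
So 2 of the 9 assignments meet the threshold.

2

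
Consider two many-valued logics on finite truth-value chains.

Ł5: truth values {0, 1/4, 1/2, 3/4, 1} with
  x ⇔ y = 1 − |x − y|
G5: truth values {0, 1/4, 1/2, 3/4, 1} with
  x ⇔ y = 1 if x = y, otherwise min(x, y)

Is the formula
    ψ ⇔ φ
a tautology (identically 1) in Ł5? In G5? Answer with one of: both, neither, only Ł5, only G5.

neither

In Ł5: at φ = 0, ψ = 1/4 the value is 3/4 — not a tautology.
In G5: at φ = 0, ψ = 1/4 the value is 0 — not a tautology.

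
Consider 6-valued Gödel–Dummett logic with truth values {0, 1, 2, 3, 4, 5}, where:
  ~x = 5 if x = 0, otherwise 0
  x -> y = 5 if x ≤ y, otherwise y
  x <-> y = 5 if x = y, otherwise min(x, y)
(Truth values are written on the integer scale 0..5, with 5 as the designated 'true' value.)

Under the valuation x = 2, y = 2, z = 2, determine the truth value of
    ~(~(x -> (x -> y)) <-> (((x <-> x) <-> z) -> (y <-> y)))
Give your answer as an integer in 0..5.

x -> y = 2 -> 2 = 5
x -> (x -> y) = 2 -> 5 = 5
~(x -> (x -> y)) = ~5 = 0
x <-> x = 2 <-> 2 = 5
(x <-> x) <-> z = 5 <-> 2 = 2
y <-> y = 2 <-> 2 = 5
((x <-> x) <-> z) -> (y <-> y) = 2 -> 5 = 5
~(x -> (x -> y)) <-> (((x <-> x) <-> z) -> (y <-> y)) = 0 <-> 5 = 0
~(~(x -> (x -> y)) <-> (((x <-> x) <-> z) -> (y <-> y))) = ~0 = 5

5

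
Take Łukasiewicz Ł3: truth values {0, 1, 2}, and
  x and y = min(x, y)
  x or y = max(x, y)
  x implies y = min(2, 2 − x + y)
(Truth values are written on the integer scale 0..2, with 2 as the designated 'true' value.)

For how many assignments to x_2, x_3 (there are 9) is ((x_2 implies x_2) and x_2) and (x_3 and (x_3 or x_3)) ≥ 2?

x_2 = 0, x_3 = 0 ↦ 0  <
x_2 = 0, x_3 = 1 ↦ 0  <
x_2 = 0, x_3 = 2 ↦ 0  <
x_2 = 1, x_3 = 0 ↦ 0  <
x_2 = 1, x_3 = 1 ↦ 1  <
x_2 = 1, x_3 = 2 ↦ 1  <
x_2 = 2, x_3 = 0 ↦ 0  <
x_2 = 2, x_3 = 1 ↦ 1  <
x_2 = 2, x_3 = 2 ↦ 2  ≥
So 1 of the 9 assignments meets the threshold.

1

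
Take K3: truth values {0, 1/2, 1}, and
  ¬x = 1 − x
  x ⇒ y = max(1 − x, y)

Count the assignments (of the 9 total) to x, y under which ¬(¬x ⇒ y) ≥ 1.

1

x = 0, y = 0 ↦ 1  ≥
x = 0, y = 1/2 ↦ 1/2  <
x = 0, y = 1 ↦ 0  <
x = 1/2, y = 0 ↦ 1/2  <
x = 1/2, y = 1/2 ↦ 1/2  <
x = 1/2, y = 1 ↦ 0  <
x = 1, y = 0 ↦ 0  <
x = 1, y = 1/2 ↦ 0  <
x = 1, y = 1 ↦ 0  <
So 1 of the 9 assignments meets the threshold.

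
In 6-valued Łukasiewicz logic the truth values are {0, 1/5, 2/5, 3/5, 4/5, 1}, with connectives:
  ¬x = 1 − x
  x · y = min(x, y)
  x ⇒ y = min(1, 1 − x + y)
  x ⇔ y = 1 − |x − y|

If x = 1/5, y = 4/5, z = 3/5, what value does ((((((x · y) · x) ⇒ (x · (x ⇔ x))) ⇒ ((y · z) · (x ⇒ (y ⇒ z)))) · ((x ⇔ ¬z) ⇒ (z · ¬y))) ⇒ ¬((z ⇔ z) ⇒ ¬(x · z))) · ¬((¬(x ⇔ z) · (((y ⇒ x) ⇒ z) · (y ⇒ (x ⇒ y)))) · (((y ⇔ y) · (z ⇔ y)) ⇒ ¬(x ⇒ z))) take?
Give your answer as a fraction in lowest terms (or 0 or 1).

x · y = 1/5 · 4/5 = 1/5
(x · y) · x = 1/5 · 1/5 = 1/5
x ⇔ x = 1/5 ⇔ 1/5 = 1
x · (x ⇔ x) = 1/5 · 1 = 1/5
((x · y) · x) ⇒ (x · (x ⇔ x)) = 1/5 ⇒ 1/5 = 1
y · z = 4/5 · 3/5 = 3/5
y ⇒ z = 4/5 ⇒ 3/5 = 4/5
x ⇒ (y ⇒ z) = 1/5 ⇒ 4/5 = 1
(y · z) · (x ⇒ (y ⇒ z)) = 3/5 · 1 = 3/5
(((x · y) · x) ⇒ (x · (x ⇔ x))) ⇒ ((y · z) · (x ⇒ (y ⇒ z))) = 1 ⇒ 3/5 = 3/5
¬z = ¬3/5 = 2/5
x ⇔ ¬z = 1/5 ⇔ 2/5 = 4/5
¬y = ¬4/5 = 1/5
z · ¬y = 3/5 · 1/5 = 1/5
(x ⇔ ¬z) ⇒ (z · ¬y) = 4/5 ⇒ 1/5 = 2/5
((((x · y) · x) ⇒ (x · (x ⇔ x))) ⇒ ((y · z) · (x ⇒ (y ⇒ z)))) · ((x ⇔ ¬z) ⇒ (z · ¬y)) = 3/5 · 2/5 = 2/5
z ⇔ z = 3/5 ⇔ 3/5 = 1
x · z = 1/5 · 3/5 = 1/5
¬(x · z) = ¬1/5 = 4/5
(z ⇔ z) ⇒ ¬(x · z) = 1 ⇒ 4/5 = 4/5
¬((z ⇔ z) ⇒ ¬(x · z)) = ¬4/5 = 1/5
(((((x · y) · x) ⇒ (x · (x ⇔ x))) ⇒ ((y · z) · (x ⇒ (y ⇒ z)))) · ((x ⇔ ¬z) ⇒ (z · ¬y))) ⇒ ¬((z ⇔ z) ⇒ ¬(x · z)) = 2/5 ⇒ 1/5 = 4/5
x ⇔ z = 1/5 ⇔ 3/5 = 3/5
¬(x ⇔ z) = ¬3/5 = 2/5
y ⇒ x = 4/5 ⇒ 1/5 = 2/5
(y ⇒ x) ⇒ z = 2/5 ⇒ 3/5 = 1
x ⇒ y = 1/5 ⇒ 4/5 = 1
y ⇒ (x ⇒ y) = 4/5 ⇒ 1 = 1
((y ⇒ x) ⇒ z) · (y ⇒ (x ⇒ y)) = 1 · 1 = 1
¬(x ⇔ z) · (((y ⇒ x) ⇒ z) · (y ⇒ (x ⇒ y))) = 2/5 · 1 = 2/5
y ⇔ y = 4/5 ⇔ 4/5 = 1
z ⇔ y = 3/5 ⇔ 4/5 = 4/5
(y ⇔ y) · (z ⇔ y) = 1 · 4/5 = 4/5
x ⇒ z = 1/5 ⇒ 3/5 = 1
¬(x ⇒ z) = ¬1 = 0
((y ⇔ y) · (z ⇔ y)) ⇒ ¬(x ⇒ z) = 4/5 ⇒ 0 = 1/5
(¬(x ⇔ z) · (((y ⇒ x) ⇒ z) · (y ⇒ (x ⇒ y)))) · (((y ⇔ y) · (z ⇔ y)) ⇒ ¬(x ⇒ z)) = 2/5 · 1/5 = 1/5
¬((¬(x ⇔ z) · (((y ⇒ x) ⇒ z) · (y ⇒ (x ⇒ y)))) · (((y ⇔ y) · (z ⇔ y)) ⇒ ¬(x ⇒ z))) = ¬1/5 = 4/5
((((((x · y) · x) ⇒ (x · (x ⇔ x))) ⇒ ((y · z) · (x ⇒ (y ⇒ z)))) · ((x ⇔ ¬z) ⇒ (z · ¬y))) ⇒ ¬((z ⇔ z) ⇒ ¬(x · z))) · ¬((¬(x ⇔ z) · (((y ⇒ x) ⇒ z) · (y ⇒ (x ⇒ y)))) · (((y ⇔ y) · (z ⇔ y)) ⇒ ¬(x ⇒ z))) = 4/5 · 4/5 = 4/5

4/5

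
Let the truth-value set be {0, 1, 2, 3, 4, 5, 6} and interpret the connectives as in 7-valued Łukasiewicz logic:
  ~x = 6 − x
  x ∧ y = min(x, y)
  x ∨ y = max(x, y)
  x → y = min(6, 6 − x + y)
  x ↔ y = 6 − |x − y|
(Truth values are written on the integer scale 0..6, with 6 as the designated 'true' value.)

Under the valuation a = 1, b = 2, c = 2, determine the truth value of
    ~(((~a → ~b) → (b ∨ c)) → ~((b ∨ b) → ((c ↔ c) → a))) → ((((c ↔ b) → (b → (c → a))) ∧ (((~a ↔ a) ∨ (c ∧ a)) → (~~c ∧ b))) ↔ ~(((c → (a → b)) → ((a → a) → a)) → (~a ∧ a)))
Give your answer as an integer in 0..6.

~a = ~1 = 5
~b = ~2 = 4
~a → ~b = 5 → 4 = 5
b ∨ c = 2 ∨ 2 = 2
(~a → ~b) → (b ∨ c) = 5 → 2 = 3
b ∨ b = 2 ∨ 2 = 2
c ↔ c = 2 ↔ 2 = 6
(c ↔ c) → a = 6 → 1 = 1
(b ∨ b) → ((c ↔ c) → a) = 2 → 1 = 5
~((b ∨ b) → ((c ↔ c) → a)) = ~5 = 1
((~a → ~b) → (b ∨ c)) → ~((b ∨ b) → ((c ↔ c) → a)) = 3 → 1 = 4
~(((~a → ~b) → (b ∨ c)) → ~((b ∨ b) → ((c ↔ c) → a))) = ~4 = 2
c ↔ b = 2 ↔ 2 = 6
c → a = 2 → 1 = 5
b → (c → a) = 2 → 5 = 6
(c ↔ b) → (b → (c → a)) = 6 → 6 = 6
~a = ~1 = 5
~a ↔ a = 5 ↔ 1 = 2
c ∧ a = 2 ∧ 1 = 1
(~a ↔ a) ∨ (c ∧ a) = 2 ∨ 1 = 2
~c = ~2 = 4
~~c = ~4 = 2
~~c ∧ b = 2 ∧ 2 = 2
((~a ↔ a) ∨ (c ∧ a)) → (~~c ∧ b) = 2 → 2 = 6
((c ↔ b) → (b → (c → a))) ∧ (((~a ↔ a) ∨ (c ∧ a)) → (~~c ∧ b)) = 6 ∧ 6 = 6
a → b = 1 → 2 = 6
c → (a → b) = 2 → 6 = 6
a → a = 1 → 1 = 6
(a → a) → a = 6 → 1 = 1
(c → (a → b)) → ((a → a) → a) = 6 → 1 = 1
~a = ~1 = 5
~a ∧ a = 5 ∧ 1 = 1
((c → (a → b)) → ((a → a) → a)) → (~a ∧ a) = 1 → 1 = 6
~(((c → (a → b)) → ((a → a) → a)) → (~a ∧ a)) = ~6 = 0
(((c ↔ b) → (b → (c → a))) ∧ (((~a ↔ a) ∨ (c ∧ a)) → (~~c ∧ b))) ↔ ~(((c → (a → b)) → ((a → a) → a)) → (~a ∧ a)) = 6 ↔ 0 = 0
~(((~a → ~b) → (b ∨ c)) → ~((b ∨ b) → ((c ↔ c) → a))) → ((((c ↔ b) → (b → (c → a))) ∧ (((~a ↔ a) ∨ (c ∧ a)) → (~~c ∧ b))) ↔ ~(((c → (a → b)) → ((a → a) → a)) → (~a ∧ a))) = 2 → 0 = 4

4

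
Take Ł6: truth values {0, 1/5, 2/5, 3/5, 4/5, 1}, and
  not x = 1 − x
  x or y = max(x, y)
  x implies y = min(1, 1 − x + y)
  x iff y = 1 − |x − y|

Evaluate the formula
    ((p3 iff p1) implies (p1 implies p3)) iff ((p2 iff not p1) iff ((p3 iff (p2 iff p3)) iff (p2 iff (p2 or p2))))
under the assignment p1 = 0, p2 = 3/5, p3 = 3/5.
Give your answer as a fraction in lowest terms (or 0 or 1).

1

p3 iff p1 = 3/5 iff 0 = 2/5
p1 implies p3 = 0 implies 3/5 = 1
(p3 iff p1) implies (p1 implies p3) = 2/5 implies 1 = 1
not p1 = not 0 = 1
p2 iff not p1 = 3/5 iff 1 = 3/5
p2 iff p3 = 3/5 iff 3/5 = 1
p3 iff (p2 iff p3) = 3/5 iff 1 = 3/5
p2 or p2 = 3/5 or 3/5 = 3/5
p2 iff (p2 or p2) = 3/5 iff 3/5 = 1
(p3 iff (p2 iff p3)) iff (p2 iff (p2 or p2)) = 3/5 iff 1 = 3/5
(p2 iff not p1) iff ((p3 iff (p2 iff p3)) iff (p2 iff (p2 or p2))) = 3/5 iff 3/5 = 1
((p3 iff p1) implies (p1 implies p3)) iff ((p2 iff not p1) iff ((p3 iff (p2 iff p3)) iff (p2 iff (p2 or p2)))) = 1 iff 1 = 1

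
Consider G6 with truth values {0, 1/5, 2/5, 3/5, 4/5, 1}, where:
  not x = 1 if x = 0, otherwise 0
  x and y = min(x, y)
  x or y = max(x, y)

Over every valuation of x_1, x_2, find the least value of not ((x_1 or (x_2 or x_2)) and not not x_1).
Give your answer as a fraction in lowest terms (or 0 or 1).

Take x_1 = 1/5, x_2 = 0:
x_2 or x_2 = 0 or 0 = 0
x_1 or (x_2 or x_2) = 1/5 or 0 = 1/5
not x_1 = not 1/5 = 0
not not x_1 = not 0 = 1
(x_1 or (x_2 or x_2)) and not not x_1 = 1/5 and 1 = 1/5
not ((x_1 or (x_2 or x_2)) and not not x_1) = not 1/5 = 0
No assignment yields a value below 0, so this is the minimum.

0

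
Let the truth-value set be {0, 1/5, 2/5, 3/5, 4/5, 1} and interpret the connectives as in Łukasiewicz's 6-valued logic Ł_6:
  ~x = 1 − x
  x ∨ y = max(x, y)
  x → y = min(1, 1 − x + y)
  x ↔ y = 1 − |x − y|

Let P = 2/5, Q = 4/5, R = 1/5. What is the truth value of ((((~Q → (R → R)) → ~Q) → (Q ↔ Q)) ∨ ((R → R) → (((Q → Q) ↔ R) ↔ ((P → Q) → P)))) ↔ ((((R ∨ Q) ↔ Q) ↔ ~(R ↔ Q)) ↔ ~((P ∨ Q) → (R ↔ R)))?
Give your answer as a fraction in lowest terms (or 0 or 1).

2/5

~Q = ~4/5 = 1/5
R → R = 1/5 → 1/5 = 1
~Q → (R → R) = 1/5 → 1 = 1
~Q = ~4/5 = 1/5
(~Q → (R → R)) → ~Q = 1 → 1/5 = 1/5
Q ↔ Q = 4/5 ↔ 4/5 = 1
((~Q → (R → R)) → ~Q) → (Q ↔ Q) = 1/5 → 1 = 1
R → R = 1/5 → 1/5 = 1
Q → Q = 4/5 → 4/5 = 1
(Q → Q) ↔ R = 1 ↔ 1/5 = 1/5
P → Q = 2/5 → 4/5 = 1
(P → Q) → P = 1 → 2/5 = 2/5
((Q → Q) ↔ R) ↔ ((P → Q) → P) = 1/5 ↔ 2/5 = 4/5
(R → R) → (((Q → Q) ↔ R) ↔ ((P → Q) → P)) = 1 → 4/5 = 4/5
(((~Q → (R → R)) → ~Q) → (Q ↔ Q)) ∨ ((R → R) → (((Q → Q) ↔ R) ↔ ((P → Q) → P))) = 1 ∨ 4/5 = 1
R ∨ Q = 1/5 ∨ 4/5 = 4/5
(R ∨ Q) ↔ Q = 4/5 ↔ 4/5 = 1
R ↔ Q = 1/5 ↔ 4/5 = 2/5
~(R ↔ Q) = ~2/5 = 3/5
((R ∨ Q) ↔ Q) ↔ ~(R ↔ Q) = 1 ↔ 3/5 = 3/5
P ∨ Q = 2/5 ∨ 4/5 = 4/5
R ↔ R = 1/5 ↔ 1/5 = 1
(P ∨ Q) → (R ↔ R) = 4/5 → 1 = 1
~((P ∨ Q) → (R ↔ R)) = ~1 = 0
(((R ∨ Q) ↔ Q) ↔ ~(R ↔ Q)) ↔ ~((P ∨ Q) → (R ↔ R)) = 3/5 ↔ 0 = 2/5
((((~Q → (R → R)) → ~Q) → (Q ↔ Q)) ∨ ((R → R) → (((Q → Q) ↔ R) ↔ ((P → Q) → P)))) ↔ ((((R ∨ Q) ↔ Q) ↔ ~(R ↔ Q)) ↔ ~((P ∨ Q) → (R ↔ R))) = 1 ↔ 2/5 = 2/5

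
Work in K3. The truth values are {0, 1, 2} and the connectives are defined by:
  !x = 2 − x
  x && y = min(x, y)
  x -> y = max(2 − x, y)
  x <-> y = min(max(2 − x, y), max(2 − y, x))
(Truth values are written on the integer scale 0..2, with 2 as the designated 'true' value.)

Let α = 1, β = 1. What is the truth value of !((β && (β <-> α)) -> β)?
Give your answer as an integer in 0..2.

β <-> α = 1 <-> 1 = 1
β && (β <-> α) = 1 && 1 = 1
(β && (β <-> α)) -> β = 1 -> 1 = 1
!((β && (β <-> α)) -> β) = !1 = 1

1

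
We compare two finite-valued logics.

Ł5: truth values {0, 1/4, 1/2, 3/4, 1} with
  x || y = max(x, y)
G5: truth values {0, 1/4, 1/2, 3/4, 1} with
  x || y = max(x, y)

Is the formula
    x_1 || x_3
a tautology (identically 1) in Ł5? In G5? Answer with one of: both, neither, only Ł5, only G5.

In Ł5: at x_1 = 0, x_3 = 0 the value is 0 — not a tautology.
In G5: at x_1 = 0, x_3 = 0 the value is 0 — not a tautology.

neither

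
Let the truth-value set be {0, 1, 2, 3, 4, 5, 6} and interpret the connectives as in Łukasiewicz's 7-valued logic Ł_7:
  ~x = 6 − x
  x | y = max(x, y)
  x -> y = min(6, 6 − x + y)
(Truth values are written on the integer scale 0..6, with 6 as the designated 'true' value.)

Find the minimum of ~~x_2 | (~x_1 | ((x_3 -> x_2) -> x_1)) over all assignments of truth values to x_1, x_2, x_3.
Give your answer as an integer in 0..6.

Take x_1 = 3, x_2 = 0, x_3 = 0:
~x_2 = ~0 = 6
~~x_2 = ~6 = 0
~x_1 = ~3 = 3
x_3 -> x_2 = 0 -> 0 = 6
(x_3 -> x_2) -> x_1 = 6 -> 3 = 3
~x_1 | ((x_3 -> x_2) -> x_1) = 3 | 3 = 3
~~x_2 | (~x_1 | ((x_3 -> x_2) -> x_1)) = 0 | 3 = 3
No assignment yields a value below 3, so this is the minimum.

3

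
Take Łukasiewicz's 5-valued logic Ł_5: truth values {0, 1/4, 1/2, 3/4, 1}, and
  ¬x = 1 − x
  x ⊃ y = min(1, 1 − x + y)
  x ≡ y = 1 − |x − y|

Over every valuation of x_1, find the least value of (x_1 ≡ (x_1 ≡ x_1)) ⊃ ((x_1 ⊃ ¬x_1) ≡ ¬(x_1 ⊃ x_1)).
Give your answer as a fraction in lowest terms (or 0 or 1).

Take x_1 = 1/2:
x_1 ≡ x_1 = 1/2 ≡ 1/2 = 1
x_1 ≡ (x_1 ≡ x_1) = 1/2 ≡ 1 = 1/2
¬x_1 = ¬1/2 = 1/2
x_1 ⊃ ¬x_1 = 1/2 ⊃ 1/2 = 1
x_1 ⊃ x_1 = 1/2 ⊃ 1/2 = 1
¬(x_1 ⊃ x_1) = ¬1 = 0
(x_1 ⊃ ¬x_1) ≡ ¬(x_1 ⊃ x_1) = 1 ≡ 0 = 0
(x_1 ≡ (x_1 ≡ x_1)) ⊃ ((x_1 ⊃ ¬x_1) ≡ ¬(x_1 ⊃ x_1)) = 1/2 ⊃ 0 = 1/2
No assignment yields a value below 1/2, so this is the minimum.

1/2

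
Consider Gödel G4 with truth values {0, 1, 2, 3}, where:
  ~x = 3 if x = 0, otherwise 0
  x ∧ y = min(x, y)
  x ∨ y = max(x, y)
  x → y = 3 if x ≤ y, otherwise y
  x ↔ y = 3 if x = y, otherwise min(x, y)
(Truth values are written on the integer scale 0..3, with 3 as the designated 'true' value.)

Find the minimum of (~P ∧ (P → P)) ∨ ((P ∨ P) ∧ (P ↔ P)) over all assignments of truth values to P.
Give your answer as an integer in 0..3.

1

Take P = 1:
~P = ~1 = 0
P → P = 1 → 1 = 3
~P ∧ (P → P) = 0 ∧ 3 = 0
P ∨ P = 1 ∨ 1 = 1
P ↔ P = 1 ↔ 1 = 3
(P ∨ P) ∧ (P ↔ P) = 1 ∧ 3 = 1
(~P ∧ (P → P)) ∨ ((P ∨ P) ∧ (P ↔ P)) = 0 ∨ 1 = 1
No assignment yields a value below 1, so this is the minimum.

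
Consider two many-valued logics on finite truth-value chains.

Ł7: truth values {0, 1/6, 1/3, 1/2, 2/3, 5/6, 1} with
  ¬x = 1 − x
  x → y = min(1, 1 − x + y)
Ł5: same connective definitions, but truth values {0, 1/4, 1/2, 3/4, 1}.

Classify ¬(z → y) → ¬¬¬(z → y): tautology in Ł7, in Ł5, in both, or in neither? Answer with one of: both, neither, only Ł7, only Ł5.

both

In Ł7: every assignment gives 1 — tautology.
In Ł5: every assignment gives 1 — tautology.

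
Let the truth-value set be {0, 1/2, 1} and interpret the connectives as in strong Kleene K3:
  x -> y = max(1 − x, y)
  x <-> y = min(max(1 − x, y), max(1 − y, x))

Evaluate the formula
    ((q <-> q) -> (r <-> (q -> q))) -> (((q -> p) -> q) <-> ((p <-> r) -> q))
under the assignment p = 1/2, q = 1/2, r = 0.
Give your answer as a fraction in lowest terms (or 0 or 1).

1/2

q <-> q = 1/2 <-> 1/2 = 1/2
q -> q = 1/2 -> 1/2 = 1/2
r <-> (q -> q) = 0 <-> 1/2 = 1/2
(q <-> q) -> (r <-> (q -> q)) = 1/2 -> 1/2 = 1/2
q -> p = 1/2 -> 1/2 = 1/2
(q -> p) -> q = 1/2 -> 1/2 = 1/2
p <-> r = 1/2 <-> 0 = 1/2
(p <-> r) -> q = 1/2 -> 1/2 = 1/2
((q -> p) -> q) <-> ((p <-> r) -> q) = 1/2 <-> 1/2 = 1/2
((q <-> q) -> (r <-> (q -> q))) -> (((q -> p) -> q) <-> ((p <-> r) -> q)) = 1/2 -> 1/2 = 1/2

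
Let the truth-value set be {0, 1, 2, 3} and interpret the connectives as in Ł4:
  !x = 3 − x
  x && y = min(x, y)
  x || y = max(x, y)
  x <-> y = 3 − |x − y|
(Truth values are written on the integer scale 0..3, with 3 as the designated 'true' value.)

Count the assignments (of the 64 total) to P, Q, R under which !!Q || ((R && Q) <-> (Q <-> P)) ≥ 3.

28

value 3: 28 assignments (counts)
value 2: 22 assignments
value 1: 10 assignments
value 0: 4 assignments
So 28 of the 64 assignments meet the threshold.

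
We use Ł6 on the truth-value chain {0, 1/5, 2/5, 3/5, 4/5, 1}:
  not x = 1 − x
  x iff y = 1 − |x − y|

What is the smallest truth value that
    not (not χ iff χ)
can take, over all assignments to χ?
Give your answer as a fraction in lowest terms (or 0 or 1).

1/5

Take χ = 2/5:
not χ = not 2/5 = 3/5
not χ iff χ = 3/5 iff 2/5 = 4/5
not (not χ iff χ) = not 4/5 = 1/5
No assignment yields a value below 1/5, so this is the minimum.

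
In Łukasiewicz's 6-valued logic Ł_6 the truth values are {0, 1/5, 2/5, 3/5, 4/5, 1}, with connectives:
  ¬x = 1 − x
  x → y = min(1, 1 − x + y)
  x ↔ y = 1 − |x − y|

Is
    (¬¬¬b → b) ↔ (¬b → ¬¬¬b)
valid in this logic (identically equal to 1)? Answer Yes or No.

No

Counterexample: take b = 0.
¬b = ¬0 = 1
¬¬b = ¬1 = 0
¬¬¬b = ¬0 = 1
¬¬¬b → b = 1 → 0 = 0
¬b = ¬0 = 1
¬b = ¬0 = 1
¬¬b = ¬1 = 0
¬¬¬b = ¬0 = 1
¬b → ¬¬¬b = 1 → 1 = 1
(¬¬¬b → b) ↔ (¬b → ¬¬¬b) = 0 ↔ 1 = 0
This gives 0 ≠ 1.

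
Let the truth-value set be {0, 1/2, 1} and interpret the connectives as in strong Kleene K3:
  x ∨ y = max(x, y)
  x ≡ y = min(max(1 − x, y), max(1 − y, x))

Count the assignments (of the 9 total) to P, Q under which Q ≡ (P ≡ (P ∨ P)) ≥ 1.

P = 0, Q = 0 ↦ 0  <
P = 0, Q = 1/2 ↦ 1/2  <
P = 0, Q = 1 ↦ 1  ≥
P = 1/2, Q = 0 ↦ 1/2  <
P = 1/2, Q = 1/2 ↦ 1/2  <
P = 1/2, Q = 1 ↦ 1/2  <
P = 1, Q = 0 ↦ 0  <
P = 1, Q = 1/2 ↦ 1/2  <
P = 1, Q = 1 ↦ 1  ≥
So 2 of the 9 assignments meet the threshold.

2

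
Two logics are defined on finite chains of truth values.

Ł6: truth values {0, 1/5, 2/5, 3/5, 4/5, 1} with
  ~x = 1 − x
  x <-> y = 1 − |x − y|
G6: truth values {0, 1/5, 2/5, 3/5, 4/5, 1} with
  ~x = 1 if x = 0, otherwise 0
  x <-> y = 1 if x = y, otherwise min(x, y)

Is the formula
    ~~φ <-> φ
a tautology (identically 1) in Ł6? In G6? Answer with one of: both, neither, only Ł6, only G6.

In Ł6: every assignment gives 1 — tautology.
In G6: at φ = 1/5 the value is 1/5 — not a tautology.

only Ł6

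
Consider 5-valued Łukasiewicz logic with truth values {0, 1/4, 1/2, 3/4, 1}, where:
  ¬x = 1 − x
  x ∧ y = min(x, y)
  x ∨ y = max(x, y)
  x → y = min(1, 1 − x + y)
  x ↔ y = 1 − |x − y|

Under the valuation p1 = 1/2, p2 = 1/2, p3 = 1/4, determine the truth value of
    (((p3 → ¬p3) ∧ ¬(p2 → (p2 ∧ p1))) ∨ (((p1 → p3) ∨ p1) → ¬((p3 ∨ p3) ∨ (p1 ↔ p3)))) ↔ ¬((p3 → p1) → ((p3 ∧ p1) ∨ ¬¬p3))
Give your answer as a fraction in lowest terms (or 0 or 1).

¬p3 = ¬1/4 = 3/4
p3 → ¬p3 = 1/4 → 3/4 = 1
p2 ∧ p1 = 1/2 ∧ 1/2 = 1/2
p2 → (p2 ∧ p1) = 1/2 → 1/2 = 1
¬(p2 → (p2 ∧ p1)) = ¬1 = 0
(p3 → ¬p3) ∧ ¬(p2 → (p2 ∧ p1)) = 1 ∧ 0 = 0
p1 → p3 = 1/2 → 1/4 = 3/4
(p1 → p3) ∨ p1 = 3/4 ∨ 1/2 = 3/4
p3 ∨ p3 = 1/4 ∨ 1/4 = 1/4
p1 ↔ p3 = 1/2 ↔ 1/4 = 3/4
(p3 ∨ p3) ∨ (p1 ↔ p3) = 1/4 ∨ 3/4 = 3/4
¬((p3 ∨ p3) ∨ (p1 ↔ p3)) = ¬3/4 = 1/4
((p1 → p3) ∨ p1) → ¬((p3 ∨ p3) ∨ (p1 ↔ p3)) = 3/4 → 1/4 = 1/2
((p3 → ¬p3) ∧ ¬(p2 → (p2 ∧ p1))) ∨ (((p1 → p3) ∨ p1) → ¬((p3 ∨ p3) ∨ (p1 ↔ p3))) = 0 ∨ 1/2 = 1/2
p3 → p1 = 1/4 → 1/2 = 1
p3 ∧ p1 = 1/4 ∧ 1/2 = 1/4
¬p3 = ¬1/4 = 3/4
¬¬p3 = ¬3/4 = 1/4
(p3 ∧ p1) ∨ ¬¬p3 = 1/4 ∨ 1/4 = 1/4
(p3 → p1) → ((p3 ∧ p1) ∨ ¬¬p3) = 1 → 1/4 = 1/4
¬((p3 → p1) → ((p3 ∧ p1) ∨ ¬¬p3)) = ¬1/4 = 3/4
(((p3 → ¬p3) ∧ ¬(p2 → (p2 ∧ p1))) ∨ (((p1 → p3) ∨ p1) → ¬((p3 ∨ p3) ∨ (p1 ↔ p3)))) ↔ ¬((p3 → p1) → ((p3 ∧ p1) ∨ ¬¬p3)) = 1/2 ↔ 3/4 = 3/4

3/4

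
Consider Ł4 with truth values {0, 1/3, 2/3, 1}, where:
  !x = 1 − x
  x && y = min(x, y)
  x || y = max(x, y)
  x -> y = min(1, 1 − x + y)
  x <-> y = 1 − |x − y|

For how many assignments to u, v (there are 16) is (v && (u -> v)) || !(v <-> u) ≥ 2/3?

u = 0, v = 0 ↦ 0  <
u = 0, v = 1/3 ↦ 1/3  <
u = 0, v = 2/3 ↦ 2/3  ≥
u = 0, v = 1 ↦ 1  ≥
u = 1/3, v = 0 ↦ 1/3  <
u = 1/3, v = 1/3 ↦ 1/3  <
u = 1/3, v = 2/3 ↦ 2/3  ≥
u = 1/3, v = 1 ↦ 1  ≥
u = 2/3, v = 0 ↦ 2/3  ≥
u = 2/3, v = 1/3 ↦ 1/3  <
u = 2/3, v = 2/3 ↦ 2/3  ≥
u = 2/3, v = 1 ↦ 1  ≥
u = 1, v = 0 ↦ 1  ≥
u = 1, v = 1/3 ↦ 2/3  ≥
u = 1, v = 2/3 ↦ 2/3  ≥
u = 1, v = 1 ↦ 1  ≥
So 11 of the 16 assignments meet the threshold.

11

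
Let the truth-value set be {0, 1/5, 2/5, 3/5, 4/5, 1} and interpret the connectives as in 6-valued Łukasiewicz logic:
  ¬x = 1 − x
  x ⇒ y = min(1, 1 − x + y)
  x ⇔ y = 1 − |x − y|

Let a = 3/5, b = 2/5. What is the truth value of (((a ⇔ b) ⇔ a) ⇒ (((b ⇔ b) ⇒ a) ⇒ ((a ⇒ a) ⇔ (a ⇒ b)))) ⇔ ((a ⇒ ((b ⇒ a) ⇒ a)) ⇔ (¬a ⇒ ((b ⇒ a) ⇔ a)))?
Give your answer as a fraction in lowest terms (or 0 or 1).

a ⇔ b = 3/5 ⇔ 2/5 = 4/5
(a ⇔ b) ⇔ a = 4/5 ⇔ 3/5 = 4/5
b ⇔ b = 2/5 ⇔ 2/5 = 1
(b ⇔ b) ⇒ a = 1 ⇒ 3/5 = 3/5
a ⇒ a = 3/5 ⇒ 3/5 = 1
a ⇒ b = 3/5 ⇒ 2/5 = 4/5
(a ⇒ a) ⇔ (a ⇒ b) = 1 ⇔ 4/5 = 4/5
((b ⇔ b) ⇒ a) ⇒ ((a ⇒ a) ⇔ (a ⇒ b)) = 3/5 ⇒ 4/5 = 1
((a ⇔ b) ⇔ a) ⇒ (((b ⇔ b) ⇒ a) ⇒ ((a ⇒ a) ⇔ (a ⇒ b))) = 4/5 ⇒ 1 = 1
b ⇒ a = 2/5 ⇒ 3/5 = 1
(b ⇒ a) ⇒ a = 1 ⇒ 3/5 = 3/5
a ⇒ ((b ⇒ a) ⇒ a) = 3/5 ⇒ 3/5 = 1
¬a = ¬3/5 = 2/5
b ⇒ a = 2/5 ⇒ 3/5 = 1
(b ⇒ a) ⇔ a = 1 ⇔ 3/5 = 3/5
¬a ⇒ ((b ⇒ a) ⇔ a) = 2/5 ⇒ 3/5 = 1
(a ⇒ ((b ⇒ a) ⇒ a)) ⇔ (¬a ⇒ ((b ⇒ a) ⇔ a)) = 1 ⇔ 1 = 1
(((a ⇔ b) ⇔ a) ⇒ (((b ⇔ b) ⇒ a) ⇒ ((a ⇒ a) ⇔ (a ⇒ b)))) ⇔ ((a ⇒ ((b ⇒ a) ⇒ a)) ⇔ (¬a ⇒ ((b ⇒ a) ⇔ a))) = 1 ⇔ 1 = 1

1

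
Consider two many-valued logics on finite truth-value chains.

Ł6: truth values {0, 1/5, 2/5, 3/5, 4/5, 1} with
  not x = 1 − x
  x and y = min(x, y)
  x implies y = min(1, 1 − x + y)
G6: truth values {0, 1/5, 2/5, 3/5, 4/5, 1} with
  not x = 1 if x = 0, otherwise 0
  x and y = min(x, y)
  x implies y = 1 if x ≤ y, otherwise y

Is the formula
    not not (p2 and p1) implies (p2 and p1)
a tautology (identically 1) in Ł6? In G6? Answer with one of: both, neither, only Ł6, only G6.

In Ł6: every assignment gives 1 — tautology.
In G6: at p1 = 1/5, p2 = 1/5 the value is 1/5 — not a tautology.

only Ł6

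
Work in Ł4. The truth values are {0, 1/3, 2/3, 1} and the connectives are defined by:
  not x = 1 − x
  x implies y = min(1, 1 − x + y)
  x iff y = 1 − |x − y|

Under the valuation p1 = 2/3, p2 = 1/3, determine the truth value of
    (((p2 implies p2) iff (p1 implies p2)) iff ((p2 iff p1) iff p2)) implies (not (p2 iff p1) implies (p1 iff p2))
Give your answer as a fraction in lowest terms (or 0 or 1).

1

p2 implies p2 = 1/3 implies 1/3 = 1
p1 implies p2 = 2/3 implies 1/3 = 2/3
(p2 implies p2) iff (p1 implies p2) = 1 iff 2/3 = 2/3
p2 iff p1 = 1/3 iff 2/3 = 2/3
(p2 iff p1) iff p2 = 2/3 iff 1/3 = 2/3
((p2 implies p2) iff (p1 implies p2)) iff ((p2 iff p1) iff p2) = 2/3 iff 2/3 = 1
p2 iff p1 = 1/3 iff 2/3 = 2/3
not (p2 iff p1) = not 2/3 = 1/3
p1 iff p2 = 2/3 iff 1/3 = 2/3
not (p2 iff p1) implies (p1 iff p2) = 1/3 implies 2/3 = 1
(((p2 implies p2) iff (p1 implies p2)) iff ((p2 iff p1) iff p2)) implies (not (p2 iff p1) implies (p1 iff p2)) = 1 implies 1 = 1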